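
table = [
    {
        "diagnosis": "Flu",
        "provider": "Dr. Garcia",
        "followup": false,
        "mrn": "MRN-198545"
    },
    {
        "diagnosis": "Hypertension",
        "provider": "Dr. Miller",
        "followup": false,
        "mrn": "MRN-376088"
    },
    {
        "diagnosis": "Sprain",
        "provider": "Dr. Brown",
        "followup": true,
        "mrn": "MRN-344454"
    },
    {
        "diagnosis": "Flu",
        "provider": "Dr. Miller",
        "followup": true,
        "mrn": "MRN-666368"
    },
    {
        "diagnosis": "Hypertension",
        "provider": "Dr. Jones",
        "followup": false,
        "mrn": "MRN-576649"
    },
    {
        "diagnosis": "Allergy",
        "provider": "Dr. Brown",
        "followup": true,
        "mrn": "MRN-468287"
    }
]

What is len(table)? 6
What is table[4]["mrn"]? "MRN-576649"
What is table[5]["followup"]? True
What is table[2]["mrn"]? "MRN-344454"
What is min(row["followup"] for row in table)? False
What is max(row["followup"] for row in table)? True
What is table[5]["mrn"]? "MRN-468287"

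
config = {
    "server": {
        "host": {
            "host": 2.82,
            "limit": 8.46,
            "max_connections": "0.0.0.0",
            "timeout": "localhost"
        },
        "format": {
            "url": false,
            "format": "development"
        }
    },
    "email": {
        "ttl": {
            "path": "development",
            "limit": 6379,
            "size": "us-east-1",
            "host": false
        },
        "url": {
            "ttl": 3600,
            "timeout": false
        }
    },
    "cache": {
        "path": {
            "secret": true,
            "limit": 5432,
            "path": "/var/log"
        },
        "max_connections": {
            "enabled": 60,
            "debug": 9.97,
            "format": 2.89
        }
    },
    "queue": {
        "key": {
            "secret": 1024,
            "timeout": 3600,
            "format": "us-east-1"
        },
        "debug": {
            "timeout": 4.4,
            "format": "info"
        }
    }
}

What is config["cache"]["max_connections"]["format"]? 2.89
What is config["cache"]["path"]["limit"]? 5432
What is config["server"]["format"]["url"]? False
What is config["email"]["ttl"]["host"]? False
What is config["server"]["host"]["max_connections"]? "0.0.0.0"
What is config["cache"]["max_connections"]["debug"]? 9.97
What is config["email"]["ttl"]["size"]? "us-east-1"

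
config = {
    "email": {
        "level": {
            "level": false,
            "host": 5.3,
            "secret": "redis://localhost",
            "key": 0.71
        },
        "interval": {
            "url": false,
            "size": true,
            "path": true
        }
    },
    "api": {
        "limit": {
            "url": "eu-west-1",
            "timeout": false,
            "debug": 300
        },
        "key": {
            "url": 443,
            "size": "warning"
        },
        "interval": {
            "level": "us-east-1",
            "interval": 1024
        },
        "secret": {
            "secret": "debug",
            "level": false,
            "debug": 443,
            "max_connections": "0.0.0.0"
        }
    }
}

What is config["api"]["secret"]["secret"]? "debug"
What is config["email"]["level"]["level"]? False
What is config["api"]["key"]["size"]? "warning"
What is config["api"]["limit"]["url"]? "eu-west-1"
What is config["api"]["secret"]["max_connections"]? "0.0.0.0"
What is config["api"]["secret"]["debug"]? 443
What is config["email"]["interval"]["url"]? False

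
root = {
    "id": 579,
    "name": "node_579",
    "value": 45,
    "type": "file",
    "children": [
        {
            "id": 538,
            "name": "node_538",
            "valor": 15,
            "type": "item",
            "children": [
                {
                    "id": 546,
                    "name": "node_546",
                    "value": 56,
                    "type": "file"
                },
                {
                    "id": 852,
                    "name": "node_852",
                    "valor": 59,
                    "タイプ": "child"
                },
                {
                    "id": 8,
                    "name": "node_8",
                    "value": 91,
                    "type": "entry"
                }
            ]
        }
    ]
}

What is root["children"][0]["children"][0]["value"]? 56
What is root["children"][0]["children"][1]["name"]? "node_852"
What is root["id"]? 579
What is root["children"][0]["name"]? "node_538"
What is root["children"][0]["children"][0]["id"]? 546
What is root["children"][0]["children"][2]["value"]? 91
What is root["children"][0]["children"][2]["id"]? 8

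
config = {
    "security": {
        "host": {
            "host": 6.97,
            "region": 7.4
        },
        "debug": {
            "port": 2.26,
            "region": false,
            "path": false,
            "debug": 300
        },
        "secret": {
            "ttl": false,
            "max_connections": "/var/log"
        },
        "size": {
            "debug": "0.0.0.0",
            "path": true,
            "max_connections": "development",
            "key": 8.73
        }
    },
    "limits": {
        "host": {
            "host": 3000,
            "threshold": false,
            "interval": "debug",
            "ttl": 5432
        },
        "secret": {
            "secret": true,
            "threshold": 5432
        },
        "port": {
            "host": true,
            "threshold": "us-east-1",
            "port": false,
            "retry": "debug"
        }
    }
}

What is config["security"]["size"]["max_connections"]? "development"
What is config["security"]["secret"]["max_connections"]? "/var/log"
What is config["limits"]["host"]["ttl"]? 5432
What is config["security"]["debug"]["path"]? False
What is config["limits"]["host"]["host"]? 3000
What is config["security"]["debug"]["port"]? 2.26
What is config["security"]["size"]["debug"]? "0.0.0.0"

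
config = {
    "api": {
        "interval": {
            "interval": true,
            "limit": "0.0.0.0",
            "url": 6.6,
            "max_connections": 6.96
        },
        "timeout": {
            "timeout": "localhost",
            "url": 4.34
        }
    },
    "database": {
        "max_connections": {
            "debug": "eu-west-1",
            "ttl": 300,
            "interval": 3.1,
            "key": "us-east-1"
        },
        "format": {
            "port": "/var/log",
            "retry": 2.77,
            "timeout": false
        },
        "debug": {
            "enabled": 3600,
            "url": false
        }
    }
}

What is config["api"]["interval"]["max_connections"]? 6.96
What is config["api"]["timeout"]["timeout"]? "localhost"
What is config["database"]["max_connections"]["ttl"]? 300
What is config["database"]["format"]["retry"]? 2.77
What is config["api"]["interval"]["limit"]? "0.0.0.0"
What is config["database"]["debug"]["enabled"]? 3600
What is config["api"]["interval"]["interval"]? True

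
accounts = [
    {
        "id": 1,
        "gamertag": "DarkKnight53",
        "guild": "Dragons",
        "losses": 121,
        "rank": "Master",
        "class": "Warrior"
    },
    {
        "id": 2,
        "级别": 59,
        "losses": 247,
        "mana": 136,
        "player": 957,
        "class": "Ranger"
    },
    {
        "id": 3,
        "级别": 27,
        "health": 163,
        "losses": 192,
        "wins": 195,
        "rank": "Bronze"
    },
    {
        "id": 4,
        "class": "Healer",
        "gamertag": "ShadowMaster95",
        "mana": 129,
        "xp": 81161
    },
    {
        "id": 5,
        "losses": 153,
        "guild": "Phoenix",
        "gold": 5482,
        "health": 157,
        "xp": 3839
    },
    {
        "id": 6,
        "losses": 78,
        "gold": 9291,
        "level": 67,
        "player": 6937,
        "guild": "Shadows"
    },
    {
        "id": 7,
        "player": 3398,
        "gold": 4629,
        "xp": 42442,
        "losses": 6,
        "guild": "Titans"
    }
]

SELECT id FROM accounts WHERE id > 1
[2, 3, 4, 5, 6, 7]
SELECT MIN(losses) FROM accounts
6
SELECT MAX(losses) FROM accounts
247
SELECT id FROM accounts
[1, 2, 3, 4, 5, 6, 7]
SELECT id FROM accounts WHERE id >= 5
[5, 6, 7]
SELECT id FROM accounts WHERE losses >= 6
[1, 2, 3, 5, 6, 7]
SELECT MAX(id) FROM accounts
7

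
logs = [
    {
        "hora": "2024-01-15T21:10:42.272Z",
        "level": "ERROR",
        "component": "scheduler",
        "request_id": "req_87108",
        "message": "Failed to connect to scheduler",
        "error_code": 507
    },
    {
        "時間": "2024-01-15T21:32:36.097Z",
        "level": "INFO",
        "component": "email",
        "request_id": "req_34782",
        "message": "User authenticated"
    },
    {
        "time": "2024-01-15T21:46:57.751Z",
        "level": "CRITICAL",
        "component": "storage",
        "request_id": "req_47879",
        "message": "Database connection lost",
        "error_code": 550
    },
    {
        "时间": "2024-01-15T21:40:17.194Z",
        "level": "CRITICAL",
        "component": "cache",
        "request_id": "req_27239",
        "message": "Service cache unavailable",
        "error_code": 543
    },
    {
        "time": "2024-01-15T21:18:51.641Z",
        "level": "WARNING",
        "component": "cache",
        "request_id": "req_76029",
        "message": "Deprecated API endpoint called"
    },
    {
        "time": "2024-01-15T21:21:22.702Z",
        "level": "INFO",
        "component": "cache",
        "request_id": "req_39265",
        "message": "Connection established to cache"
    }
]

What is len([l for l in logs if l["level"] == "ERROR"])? 1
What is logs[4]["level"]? "WARNING"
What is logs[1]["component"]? "email"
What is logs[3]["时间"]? "2024-01-15T21:40:17.194Z"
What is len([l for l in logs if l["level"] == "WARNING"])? 1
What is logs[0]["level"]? "ERROR"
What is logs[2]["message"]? "Database connection lost"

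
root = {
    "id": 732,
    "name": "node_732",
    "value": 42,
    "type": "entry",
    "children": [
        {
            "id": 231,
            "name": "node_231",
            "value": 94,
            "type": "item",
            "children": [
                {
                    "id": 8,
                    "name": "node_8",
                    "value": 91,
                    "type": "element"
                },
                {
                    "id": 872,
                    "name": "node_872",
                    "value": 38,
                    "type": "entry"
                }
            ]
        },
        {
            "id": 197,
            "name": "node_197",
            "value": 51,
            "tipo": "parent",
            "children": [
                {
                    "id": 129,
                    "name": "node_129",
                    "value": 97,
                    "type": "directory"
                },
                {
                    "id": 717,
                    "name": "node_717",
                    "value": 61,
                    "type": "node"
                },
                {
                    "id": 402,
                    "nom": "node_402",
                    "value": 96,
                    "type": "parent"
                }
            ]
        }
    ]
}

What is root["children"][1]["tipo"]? "parent"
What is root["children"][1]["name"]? "node_197"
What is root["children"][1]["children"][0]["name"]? "node_129"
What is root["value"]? 42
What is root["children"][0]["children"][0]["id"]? 8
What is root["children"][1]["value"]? 51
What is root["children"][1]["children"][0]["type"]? "directory"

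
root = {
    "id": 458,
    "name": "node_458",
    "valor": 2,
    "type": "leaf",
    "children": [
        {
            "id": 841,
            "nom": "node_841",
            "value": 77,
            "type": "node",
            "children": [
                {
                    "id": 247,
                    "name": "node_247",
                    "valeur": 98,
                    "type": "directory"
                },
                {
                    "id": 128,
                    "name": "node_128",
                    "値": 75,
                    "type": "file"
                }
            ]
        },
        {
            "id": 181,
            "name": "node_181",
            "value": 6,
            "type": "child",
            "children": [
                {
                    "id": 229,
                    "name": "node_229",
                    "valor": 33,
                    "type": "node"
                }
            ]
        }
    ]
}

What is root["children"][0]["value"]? 77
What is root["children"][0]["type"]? "node"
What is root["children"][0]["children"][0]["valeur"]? 98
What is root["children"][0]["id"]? 841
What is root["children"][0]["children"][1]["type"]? "file"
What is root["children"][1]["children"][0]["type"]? "node"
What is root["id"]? 458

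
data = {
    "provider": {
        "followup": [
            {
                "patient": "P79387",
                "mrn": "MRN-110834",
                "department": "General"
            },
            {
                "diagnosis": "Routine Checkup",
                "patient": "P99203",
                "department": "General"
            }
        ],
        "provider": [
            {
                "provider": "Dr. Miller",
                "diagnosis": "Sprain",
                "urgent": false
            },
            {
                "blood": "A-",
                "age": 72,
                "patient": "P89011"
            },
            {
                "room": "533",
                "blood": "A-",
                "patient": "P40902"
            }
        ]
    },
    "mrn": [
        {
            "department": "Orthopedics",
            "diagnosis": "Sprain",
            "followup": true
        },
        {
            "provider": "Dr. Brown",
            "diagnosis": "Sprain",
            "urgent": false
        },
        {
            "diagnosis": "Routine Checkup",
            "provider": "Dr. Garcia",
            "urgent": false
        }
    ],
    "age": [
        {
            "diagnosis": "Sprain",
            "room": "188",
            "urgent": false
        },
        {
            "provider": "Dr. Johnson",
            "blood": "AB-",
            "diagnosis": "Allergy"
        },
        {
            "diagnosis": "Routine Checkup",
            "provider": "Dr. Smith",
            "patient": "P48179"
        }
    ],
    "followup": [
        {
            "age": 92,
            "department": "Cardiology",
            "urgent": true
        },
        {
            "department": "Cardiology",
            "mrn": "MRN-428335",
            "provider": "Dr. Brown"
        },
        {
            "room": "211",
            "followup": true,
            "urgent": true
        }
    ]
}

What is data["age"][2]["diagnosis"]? "Routine Checkup"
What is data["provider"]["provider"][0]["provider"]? "Dr. Miller"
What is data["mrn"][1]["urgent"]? False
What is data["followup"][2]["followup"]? True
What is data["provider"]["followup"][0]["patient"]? "P79387"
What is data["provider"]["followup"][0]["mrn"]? "MRN-110834"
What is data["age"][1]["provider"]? "Dr. Johnson"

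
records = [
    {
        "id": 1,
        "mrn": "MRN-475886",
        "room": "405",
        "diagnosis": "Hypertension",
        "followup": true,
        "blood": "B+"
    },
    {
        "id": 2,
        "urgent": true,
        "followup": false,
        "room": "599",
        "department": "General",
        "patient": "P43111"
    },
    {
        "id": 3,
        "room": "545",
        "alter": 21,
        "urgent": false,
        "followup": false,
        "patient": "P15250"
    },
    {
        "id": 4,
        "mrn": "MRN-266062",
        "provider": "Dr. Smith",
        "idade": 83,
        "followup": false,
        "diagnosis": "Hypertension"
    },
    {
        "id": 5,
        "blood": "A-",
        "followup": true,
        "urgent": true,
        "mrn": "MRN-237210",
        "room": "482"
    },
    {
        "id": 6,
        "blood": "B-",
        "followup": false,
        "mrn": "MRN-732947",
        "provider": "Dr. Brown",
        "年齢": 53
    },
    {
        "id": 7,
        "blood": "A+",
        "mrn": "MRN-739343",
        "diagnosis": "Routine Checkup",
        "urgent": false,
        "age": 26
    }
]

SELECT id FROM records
[1, 2, 3, 4, 5, 6, 7]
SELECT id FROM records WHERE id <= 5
[1, 2, 3, 4, 5]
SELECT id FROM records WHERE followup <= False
[2, 3, 4, 6]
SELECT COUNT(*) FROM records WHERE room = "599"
1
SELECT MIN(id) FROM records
1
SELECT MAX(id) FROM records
7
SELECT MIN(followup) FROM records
False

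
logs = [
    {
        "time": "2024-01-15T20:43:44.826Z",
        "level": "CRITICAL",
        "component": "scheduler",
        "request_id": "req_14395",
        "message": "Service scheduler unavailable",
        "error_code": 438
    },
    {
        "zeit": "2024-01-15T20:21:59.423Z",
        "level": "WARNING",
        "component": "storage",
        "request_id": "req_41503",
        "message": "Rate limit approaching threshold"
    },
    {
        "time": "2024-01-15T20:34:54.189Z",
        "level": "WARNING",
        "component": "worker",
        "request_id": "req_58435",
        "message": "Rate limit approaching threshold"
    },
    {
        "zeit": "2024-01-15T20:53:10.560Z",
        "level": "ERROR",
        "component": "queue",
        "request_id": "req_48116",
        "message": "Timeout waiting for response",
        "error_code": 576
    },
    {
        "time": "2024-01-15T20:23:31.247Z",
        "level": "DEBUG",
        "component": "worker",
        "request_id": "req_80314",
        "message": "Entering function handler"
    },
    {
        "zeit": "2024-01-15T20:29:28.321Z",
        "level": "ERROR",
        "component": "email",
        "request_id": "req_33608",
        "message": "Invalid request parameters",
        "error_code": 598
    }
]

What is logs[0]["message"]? "Service scheduler unavailable"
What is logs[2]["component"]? "worker"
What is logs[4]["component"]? "worker"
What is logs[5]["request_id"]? "req_33608"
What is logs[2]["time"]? "2024-01-15T20:34:54.189Z"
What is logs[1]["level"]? "WARNING"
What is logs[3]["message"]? "Timeout waiting for response"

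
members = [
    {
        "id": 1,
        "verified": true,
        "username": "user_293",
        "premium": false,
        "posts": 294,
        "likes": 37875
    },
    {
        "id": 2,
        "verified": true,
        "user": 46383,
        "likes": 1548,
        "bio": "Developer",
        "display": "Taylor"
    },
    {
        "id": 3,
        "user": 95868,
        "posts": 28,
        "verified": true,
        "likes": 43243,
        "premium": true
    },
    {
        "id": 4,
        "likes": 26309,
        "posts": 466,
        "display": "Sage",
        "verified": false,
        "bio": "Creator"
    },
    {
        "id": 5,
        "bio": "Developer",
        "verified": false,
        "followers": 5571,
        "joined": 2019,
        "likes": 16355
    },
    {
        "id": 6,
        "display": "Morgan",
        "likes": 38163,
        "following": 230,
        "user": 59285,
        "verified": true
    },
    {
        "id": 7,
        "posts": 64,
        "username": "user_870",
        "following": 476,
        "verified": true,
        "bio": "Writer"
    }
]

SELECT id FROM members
[1, 2, 3, 4, 5, 6, 7]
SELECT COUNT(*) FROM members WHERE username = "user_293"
1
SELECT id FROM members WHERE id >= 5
[5, 6, 7]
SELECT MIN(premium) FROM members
False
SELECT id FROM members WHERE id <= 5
[1, 2, 3, 4, 5]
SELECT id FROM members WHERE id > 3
[4, 5, 6, 7]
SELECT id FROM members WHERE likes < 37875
[2, 4, 5]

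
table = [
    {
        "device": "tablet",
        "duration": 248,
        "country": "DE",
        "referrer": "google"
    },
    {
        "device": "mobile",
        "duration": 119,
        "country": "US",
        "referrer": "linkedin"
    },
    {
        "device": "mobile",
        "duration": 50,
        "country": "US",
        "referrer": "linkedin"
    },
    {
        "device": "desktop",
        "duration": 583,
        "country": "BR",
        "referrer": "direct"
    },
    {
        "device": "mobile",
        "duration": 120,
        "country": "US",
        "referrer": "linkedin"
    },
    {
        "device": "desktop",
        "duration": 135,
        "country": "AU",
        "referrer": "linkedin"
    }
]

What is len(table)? 6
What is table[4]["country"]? "US"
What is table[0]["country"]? "DE"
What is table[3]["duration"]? 583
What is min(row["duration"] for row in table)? 50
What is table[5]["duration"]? 135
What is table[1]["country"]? "US"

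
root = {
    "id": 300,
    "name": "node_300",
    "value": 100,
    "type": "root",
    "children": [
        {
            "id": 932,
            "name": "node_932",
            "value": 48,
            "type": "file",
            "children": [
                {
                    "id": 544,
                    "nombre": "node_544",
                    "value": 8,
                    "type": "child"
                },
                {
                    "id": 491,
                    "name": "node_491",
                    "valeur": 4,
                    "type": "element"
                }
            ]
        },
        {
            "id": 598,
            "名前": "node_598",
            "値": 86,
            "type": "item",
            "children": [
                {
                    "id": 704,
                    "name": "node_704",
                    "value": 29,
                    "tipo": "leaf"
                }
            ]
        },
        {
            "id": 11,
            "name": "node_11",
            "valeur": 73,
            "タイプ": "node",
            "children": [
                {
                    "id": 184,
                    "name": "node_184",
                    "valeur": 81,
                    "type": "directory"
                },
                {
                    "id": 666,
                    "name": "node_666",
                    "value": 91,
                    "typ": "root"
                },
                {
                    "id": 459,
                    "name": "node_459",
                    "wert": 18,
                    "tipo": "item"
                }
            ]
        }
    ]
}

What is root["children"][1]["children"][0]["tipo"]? "leaf"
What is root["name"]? "node_300"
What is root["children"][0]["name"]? "node_932"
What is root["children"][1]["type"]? "item"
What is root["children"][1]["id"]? 598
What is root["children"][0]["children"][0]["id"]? 544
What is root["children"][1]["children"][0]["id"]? 704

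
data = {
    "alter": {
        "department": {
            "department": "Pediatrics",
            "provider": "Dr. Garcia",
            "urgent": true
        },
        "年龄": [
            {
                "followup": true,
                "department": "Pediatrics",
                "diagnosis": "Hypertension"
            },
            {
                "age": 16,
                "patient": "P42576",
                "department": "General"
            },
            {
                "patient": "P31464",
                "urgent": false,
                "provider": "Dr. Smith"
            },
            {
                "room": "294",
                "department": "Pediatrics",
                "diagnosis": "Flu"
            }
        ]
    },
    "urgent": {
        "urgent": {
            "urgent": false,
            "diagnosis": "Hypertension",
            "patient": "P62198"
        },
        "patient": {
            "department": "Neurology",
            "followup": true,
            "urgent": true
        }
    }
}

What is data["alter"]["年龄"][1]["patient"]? "P42576"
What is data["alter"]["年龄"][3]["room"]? "294"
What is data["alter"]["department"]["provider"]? "Dr. Garcia"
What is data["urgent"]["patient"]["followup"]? True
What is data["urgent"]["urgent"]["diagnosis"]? "Hypertension"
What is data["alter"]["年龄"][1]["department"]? "General"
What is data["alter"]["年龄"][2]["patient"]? "P31464"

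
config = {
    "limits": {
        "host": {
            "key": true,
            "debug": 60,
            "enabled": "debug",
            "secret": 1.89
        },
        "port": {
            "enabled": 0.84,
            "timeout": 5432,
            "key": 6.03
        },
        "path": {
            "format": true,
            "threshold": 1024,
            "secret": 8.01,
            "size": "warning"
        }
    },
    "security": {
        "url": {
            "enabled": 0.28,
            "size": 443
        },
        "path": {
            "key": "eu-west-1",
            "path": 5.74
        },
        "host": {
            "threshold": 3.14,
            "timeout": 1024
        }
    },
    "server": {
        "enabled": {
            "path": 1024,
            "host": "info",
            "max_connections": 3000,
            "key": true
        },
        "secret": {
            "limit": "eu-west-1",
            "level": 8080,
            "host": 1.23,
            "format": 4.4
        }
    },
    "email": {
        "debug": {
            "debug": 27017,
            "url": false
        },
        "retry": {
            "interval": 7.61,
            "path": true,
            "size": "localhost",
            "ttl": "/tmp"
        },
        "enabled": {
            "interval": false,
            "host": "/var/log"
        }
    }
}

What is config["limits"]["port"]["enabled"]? 0.84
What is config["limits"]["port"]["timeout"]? 5432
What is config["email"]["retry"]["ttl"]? "/tmp"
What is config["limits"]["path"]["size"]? "warning"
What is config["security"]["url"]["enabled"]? 0.28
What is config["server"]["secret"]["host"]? 1.23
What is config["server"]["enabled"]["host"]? "info"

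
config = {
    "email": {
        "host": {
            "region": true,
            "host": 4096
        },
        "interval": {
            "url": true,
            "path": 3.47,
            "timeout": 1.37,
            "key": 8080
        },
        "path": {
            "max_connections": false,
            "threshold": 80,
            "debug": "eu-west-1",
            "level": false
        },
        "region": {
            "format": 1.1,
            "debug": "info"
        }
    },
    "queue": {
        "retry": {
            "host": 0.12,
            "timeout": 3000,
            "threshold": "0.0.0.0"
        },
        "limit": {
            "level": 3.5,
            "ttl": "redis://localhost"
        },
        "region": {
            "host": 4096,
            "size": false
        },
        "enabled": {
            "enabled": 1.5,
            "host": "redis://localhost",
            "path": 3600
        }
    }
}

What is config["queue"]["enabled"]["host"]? "redis://localhost"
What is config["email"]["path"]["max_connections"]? False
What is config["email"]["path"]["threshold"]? 80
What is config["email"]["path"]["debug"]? "eu-west-1"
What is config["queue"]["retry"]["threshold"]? "0.0.0.0"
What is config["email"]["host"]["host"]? 4096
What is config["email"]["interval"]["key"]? 8080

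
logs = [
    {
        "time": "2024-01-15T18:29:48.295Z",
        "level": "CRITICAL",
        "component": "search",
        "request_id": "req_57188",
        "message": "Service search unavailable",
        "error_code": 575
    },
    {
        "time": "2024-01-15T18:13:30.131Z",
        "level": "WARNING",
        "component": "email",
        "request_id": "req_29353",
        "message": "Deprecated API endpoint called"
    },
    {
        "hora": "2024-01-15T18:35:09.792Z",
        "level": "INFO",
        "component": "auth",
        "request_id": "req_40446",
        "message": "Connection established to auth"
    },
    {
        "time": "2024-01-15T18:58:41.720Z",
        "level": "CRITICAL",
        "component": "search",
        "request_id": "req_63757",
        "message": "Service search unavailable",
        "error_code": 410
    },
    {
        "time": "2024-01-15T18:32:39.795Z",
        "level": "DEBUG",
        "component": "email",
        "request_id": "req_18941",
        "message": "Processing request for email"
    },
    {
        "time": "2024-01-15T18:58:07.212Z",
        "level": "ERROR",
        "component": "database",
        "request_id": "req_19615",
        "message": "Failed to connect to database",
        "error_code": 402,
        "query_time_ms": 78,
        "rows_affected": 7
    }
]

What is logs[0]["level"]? "CRITICAL"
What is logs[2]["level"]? "INFO"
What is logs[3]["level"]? "CRITICAL"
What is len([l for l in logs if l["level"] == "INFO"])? 1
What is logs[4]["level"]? "DEBUG"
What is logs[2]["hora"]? "2024-01-15T18:35:09.792Z"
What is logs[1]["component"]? "email"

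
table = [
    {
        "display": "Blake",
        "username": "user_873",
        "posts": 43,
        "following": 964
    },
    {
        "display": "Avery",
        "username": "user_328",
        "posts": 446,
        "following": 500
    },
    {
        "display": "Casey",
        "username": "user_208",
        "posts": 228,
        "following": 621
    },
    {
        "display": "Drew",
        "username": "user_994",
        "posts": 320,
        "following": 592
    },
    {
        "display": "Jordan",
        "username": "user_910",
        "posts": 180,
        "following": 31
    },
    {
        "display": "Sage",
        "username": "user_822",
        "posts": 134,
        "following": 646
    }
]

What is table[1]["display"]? "Avery"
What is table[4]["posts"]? 180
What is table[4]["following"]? 31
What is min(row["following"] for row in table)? 31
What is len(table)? 6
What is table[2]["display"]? "Casey"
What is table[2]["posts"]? 228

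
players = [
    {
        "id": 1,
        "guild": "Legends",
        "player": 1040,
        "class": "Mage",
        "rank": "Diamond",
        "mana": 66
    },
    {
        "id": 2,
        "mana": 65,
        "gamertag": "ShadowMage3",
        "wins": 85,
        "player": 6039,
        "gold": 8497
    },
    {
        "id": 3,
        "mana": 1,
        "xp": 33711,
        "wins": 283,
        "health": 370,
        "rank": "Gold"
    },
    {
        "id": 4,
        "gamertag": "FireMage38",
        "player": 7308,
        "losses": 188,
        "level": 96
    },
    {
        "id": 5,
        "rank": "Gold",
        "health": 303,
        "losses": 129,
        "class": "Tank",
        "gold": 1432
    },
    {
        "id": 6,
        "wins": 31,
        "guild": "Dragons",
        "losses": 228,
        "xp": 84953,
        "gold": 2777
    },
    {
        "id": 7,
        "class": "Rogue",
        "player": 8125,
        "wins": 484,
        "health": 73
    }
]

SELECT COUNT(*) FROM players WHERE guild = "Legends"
1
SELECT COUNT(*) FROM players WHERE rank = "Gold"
2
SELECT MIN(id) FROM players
1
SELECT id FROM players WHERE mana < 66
[2, 3]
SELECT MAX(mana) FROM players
66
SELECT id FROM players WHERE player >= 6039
[2, 4, 7]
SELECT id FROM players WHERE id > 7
[]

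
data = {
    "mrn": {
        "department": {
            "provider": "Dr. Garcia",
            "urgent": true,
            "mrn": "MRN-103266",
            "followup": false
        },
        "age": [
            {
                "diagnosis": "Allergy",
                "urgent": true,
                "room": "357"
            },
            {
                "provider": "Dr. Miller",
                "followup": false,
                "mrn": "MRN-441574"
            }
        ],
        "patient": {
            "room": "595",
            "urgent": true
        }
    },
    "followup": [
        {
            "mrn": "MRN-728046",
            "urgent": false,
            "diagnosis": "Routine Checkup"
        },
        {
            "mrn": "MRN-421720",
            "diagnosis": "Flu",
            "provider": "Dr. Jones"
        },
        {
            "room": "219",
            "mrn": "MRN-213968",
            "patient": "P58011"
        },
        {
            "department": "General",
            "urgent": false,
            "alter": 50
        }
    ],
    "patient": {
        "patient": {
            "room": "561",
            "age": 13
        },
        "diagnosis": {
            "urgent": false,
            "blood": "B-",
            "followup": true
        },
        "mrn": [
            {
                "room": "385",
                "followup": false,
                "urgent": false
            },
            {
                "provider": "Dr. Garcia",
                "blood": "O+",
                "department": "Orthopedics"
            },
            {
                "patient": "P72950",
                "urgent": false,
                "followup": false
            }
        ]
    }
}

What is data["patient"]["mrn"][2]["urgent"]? False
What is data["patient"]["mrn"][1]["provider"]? "Dr. Garcia"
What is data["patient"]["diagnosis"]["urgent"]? False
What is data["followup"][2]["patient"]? "P58011"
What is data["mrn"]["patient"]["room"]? "595"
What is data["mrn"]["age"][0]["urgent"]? True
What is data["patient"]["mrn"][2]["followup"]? False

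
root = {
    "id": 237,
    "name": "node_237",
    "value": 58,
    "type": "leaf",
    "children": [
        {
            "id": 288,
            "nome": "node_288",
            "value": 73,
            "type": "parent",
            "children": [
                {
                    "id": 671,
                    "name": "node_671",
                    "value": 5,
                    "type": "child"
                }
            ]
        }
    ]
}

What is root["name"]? "node_237"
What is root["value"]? 58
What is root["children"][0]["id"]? 288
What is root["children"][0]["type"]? "parent"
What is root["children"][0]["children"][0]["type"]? "child"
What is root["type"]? "leaf"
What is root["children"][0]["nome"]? "node_288"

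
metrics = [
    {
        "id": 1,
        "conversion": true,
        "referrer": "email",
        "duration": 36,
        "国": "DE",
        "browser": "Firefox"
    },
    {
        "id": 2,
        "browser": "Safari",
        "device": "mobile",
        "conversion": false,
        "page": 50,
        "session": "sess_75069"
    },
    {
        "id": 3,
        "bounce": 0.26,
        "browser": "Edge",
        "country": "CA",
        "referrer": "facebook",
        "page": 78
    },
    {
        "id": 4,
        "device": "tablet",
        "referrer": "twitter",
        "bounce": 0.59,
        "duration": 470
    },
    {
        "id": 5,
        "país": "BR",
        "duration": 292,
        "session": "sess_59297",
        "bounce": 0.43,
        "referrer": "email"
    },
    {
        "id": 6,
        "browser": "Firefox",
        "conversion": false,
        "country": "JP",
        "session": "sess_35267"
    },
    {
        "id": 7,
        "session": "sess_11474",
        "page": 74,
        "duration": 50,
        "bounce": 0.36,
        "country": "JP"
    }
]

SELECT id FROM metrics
[1, 2, 3, 4, 5, 6, 7]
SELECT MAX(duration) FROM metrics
470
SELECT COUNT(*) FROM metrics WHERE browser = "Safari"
1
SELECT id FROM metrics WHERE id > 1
[2, 3, 4, 5, 6, 7]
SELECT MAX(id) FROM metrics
7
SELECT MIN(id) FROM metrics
1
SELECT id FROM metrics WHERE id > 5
[6, 7]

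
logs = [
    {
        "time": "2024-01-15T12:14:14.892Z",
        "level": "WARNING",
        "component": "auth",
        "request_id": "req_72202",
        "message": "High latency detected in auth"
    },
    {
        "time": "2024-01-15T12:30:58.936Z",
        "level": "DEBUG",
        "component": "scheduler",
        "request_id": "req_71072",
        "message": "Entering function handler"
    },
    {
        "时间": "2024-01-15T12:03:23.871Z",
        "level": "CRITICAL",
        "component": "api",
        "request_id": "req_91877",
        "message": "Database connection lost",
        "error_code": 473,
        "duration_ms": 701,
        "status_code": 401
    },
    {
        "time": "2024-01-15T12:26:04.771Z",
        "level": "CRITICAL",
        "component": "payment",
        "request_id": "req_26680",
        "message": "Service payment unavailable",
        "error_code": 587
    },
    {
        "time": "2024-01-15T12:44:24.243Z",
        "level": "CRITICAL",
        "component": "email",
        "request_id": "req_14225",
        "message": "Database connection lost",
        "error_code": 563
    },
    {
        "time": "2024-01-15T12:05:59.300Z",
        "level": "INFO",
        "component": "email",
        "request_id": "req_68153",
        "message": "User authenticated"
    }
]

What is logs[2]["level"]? "CRITICAL"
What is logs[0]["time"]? "2024-01-15T12:14:14.892Z"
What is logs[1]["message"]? "Entering function handler"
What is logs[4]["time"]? "2024-01-15T12:44:24.243Z"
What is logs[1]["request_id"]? "req_71072"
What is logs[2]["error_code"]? 473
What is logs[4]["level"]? "CRITICAL"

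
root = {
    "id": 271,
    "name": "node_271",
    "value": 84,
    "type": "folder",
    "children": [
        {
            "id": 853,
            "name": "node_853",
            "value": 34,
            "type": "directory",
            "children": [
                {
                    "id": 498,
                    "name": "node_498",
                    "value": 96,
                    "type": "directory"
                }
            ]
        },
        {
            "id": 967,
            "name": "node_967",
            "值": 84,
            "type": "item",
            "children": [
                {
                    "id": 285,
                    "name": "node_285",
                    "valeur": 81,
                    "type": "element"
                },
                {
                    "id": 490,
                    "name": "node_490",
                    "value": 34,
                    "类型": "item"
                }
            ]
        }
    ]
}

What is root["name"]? "node_271"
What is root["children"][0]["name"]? "node_853"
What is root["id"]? 271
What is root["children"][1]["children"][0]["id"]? 285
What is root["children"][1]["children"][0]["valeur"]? 81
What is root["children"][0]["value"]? 34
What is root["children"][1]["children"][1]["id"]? 490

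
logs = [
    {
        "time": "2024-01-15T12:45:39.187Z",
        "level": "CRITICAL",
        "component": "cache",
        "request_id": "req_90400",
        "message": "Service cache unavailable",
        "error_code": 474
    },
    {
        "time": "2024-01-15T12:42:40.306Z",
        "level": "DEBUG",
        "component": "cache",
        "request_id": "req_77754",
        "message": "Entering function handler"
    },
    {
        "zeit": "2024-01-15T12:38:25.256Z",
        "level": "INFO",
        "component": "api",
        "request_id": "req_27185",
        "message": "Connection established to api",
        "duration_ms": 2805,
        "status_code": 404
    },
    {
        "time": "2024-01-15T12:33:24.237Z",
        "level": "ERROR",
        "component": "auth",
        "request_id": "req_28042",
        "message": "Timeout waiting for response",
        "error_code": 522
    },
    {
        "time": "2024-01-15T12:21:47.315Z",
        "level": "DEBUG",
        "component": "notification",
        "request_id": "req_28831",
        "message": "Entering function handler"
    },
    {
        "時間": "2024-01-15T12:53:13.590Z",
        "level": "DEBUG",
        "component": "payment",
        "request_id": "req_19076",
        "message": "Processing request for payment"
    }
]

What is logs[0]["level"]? "CRITICAL"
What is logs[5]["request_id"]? "req_19076"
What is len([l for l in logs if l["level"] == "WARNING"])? 0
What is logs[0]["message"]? "Service cache unavailable"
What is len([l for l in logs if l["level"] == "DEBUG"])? 3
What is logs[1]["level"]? "DEBUG"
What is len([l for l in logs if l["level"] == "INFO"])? 1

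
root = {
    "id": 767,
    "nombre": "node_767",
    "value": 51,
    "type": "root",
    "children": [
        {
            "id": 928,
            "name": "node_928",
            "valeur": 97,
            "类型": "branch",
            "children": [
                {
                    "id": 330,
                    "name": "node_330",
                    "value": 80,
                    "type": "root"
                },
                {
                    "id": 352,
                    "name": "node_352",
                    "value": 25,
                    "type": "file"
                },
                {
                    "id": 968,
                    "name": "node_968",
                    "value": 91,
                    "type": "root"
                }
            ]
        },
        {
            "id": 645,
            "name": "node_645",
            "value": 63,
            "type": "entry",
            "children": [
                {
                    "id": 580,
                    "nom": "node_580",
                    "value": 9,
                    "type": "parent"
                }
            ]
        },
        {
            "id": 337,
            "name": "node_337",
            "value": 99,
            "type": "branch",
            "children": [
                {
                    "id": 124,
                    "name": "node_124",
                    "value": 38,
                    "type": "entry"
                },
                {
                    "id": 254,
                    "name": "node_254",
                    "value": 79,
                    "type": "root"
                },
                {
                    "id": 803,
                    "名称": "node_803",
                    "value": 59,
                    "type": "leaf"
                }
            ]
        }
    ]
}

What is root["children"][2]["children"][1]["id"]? 254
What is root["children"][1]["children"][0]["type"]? "parent"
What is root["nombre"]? "node_767"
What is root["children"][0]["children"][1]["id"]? 352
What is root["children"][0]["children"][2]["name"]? "node_968"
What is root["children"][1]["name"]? "node_645"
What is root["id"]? 767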